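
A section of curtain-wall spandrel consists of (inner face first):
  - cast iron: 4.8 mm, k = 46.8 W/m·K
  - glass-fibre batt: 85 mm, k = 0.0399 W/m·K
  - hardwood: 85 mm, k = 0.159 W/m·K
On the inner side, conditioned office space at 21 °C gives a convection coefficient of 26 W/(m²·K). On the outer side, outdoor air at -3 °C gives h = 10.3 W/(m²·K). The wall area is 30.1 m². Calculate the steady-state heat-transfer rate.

Thermal resistances in series:
R_inner film = 1/(h_i·A) = 1/(26×30.1) = 0.001278 K/W
R_cast iron = L/(kA) = 0.0048/(46.8×30.1) = 3.407×10^-6 K/W
R_glass-fibre batt = L/(kA) = 0.085/(0.0399×30.1) = 0.07077 K/W
R_hardwood = L/(kA) = 0.085/(0.159×30.1) = 0.01776 K/W
R_outer film = 1/(h_o·A) = 1/(10.3×30.1) = 0.003225 K/W
R_total = 0.09304 K/W
Q = ΔT / R_total = 24 / 0.09304

Q ≈ 258 W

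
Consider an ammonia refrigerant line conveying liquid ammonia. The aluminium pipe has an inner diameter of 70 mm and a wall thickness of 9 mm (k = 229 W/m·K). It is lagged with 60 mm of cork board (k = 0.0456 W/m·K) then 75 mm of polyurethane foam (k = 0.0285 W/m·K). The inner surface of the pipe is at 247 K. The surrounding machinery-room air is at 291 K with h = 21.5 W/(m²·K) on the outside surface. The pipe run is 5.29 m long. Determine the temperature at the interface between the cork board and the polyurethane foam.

T ≈ 269 K

Cylindrical conduction, so R = ln(r₂/r₁)/(2πkL) per layer, in series:
R_aluminium pipe wall = ln(44/35)/(2π×229×5.29) = 3.007×10^-5 K/W
R_cork board = ln(104/44)/(2π×0.0456×5.29) = 0.5675 K/W
R_polyurethane foam = ln(179/104)/(2π×0.0285×5.29) = 0.5732 K/W
R_outer film = 1/(h_o·2πr_oL) = 1/(21.5×2π×0.179×5.29) = 0.007818 K/W
R_total = 1.149 K/W
Q = ΔT/R_total = 44/1.149
Q = 38.3 W
T_interface = T_inner + Q·ΣR(inner→interface) = 247 + 38.3×0.5676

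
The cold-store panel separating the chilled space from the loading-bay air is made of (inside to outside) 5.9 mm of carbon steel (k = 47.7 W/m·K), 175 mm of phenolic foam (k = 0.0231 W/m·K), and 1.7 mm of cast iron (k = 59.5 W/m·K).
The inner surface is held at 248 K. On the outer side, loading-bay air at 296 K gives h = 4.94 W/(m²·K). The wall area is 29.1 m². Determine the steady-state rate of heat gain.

Q ≈ 180 W

Model the wall as resistances in series:
R_carbon steel = L/(kA) = 0.0059/(47.7×29.1) = 4.251×10^-6 K/W
R_phenolic foam = L/(kA) = 0.175/(0.0231×29.1) = 0.2603 K/W
R_cast iron = L/(kA) = 0.0017/(59.5×29.1) = 9.818×10^-7 K/W
R_outer film = 1/(h_o·A) = 1/(4.94×29.1) = 0.006956 K/W
R_total = 0.2673 K/W
Q = ΔT / R_total = 48 / 0.2673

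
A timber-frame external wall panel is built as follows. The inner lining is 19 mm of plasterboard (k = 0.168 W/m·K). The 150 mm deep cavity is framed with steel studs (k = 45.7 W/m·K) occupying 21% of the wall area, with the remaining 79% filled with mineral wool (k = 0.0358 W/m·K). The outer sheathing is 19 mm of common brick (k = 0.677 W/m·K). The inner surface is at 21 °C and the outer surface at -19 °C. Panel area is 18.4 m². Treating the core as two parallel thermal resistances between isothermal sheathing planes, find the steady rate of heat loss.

Q ≈ 4700 W

Sheathing layers in series; stud and cavity paths in parallel between them.
R_inner = 0.019/(0.168×18.4) = 0.006146 K/W
R_stud  = 0.15/(45.7×0.21×18.4) = 8.495×10^-4 K/W
R_cav   = 0.15/(0.0358×0.79×18.4) = 0.2882 K/W
1/R_core = 1/R_stud + 1/R_cav → R_core = 8.47×10^-4 K/W
R_outer = 0.019/(0.677×18.4) = 0.001525 K/W
R_total = 0.008519 K/W
Q = ΔT/R_total = 40/0.008519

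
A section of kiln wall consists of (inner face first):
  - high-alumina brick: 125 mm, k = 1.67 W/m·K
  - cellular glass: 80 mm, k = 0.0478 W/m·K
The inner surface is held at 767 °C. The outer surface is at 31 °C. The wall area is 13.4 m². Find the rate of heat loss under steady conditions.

Series thermal resistances:
R_high-alumina brick = L/(kA) = 0.125/(1.67×13.4) = 0.005586 K/W
R_cellular glass = L/(kA) = 0.08/(0.0478×13.4) = 0.1249 K/W
R_total = 0.1305 K/W
Q = ΔT / R_total = 736 / 0.1305

Q ≈ 5640 W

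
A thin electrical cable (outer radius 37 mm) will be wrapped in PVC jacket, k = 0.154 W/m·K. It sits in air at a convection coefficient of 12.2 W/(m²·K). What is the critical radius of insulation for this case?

For a cylinder r_cr = k/h = 0.154/12.2
r_cr = 12.6 mm; since the bare radius (37 mm) is above r_cr, any added insulation will reduce heat loss.

r_cr ≈ 12.6 mm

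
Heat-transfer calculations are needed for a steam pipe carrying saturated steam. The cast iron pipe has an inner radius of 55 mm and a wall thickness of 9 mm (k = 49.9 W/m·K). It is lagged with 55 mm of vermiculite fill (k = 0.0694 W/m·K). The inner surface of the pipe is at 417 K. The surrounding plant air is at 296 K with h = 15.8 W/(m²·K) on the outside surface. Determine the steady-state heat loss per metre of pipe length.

q′ ≈ 80.3 W/m

Per-layer cylindrical resistances, series-summed:
R_cast iron pipe wall = ln(64/55)/(2π×49.9×1) = 4.834×10^-4 K/W
R_vermiculite fill = ln(119/64)/(2π×0.0694×1) = 1.422 K/W
R_outer film = 1/(h_o·2πr_oL) = 1/(15.8×2π×0.119×1) = 0.08465 K/W
R_total = 1.508 K/W
Q = ΔT/R_total = 121/1.508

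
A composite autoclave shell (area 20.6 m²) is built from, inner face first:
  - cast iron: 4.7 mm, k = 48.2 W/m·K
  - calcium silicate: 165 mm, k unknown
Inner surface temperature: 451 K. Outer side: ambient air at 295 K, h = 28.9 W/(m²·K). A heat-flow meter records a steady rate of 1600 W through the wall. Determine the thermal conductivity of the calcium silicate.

Thermal resistances in series:
R_cast iron = L/(kA) = 0.0047/(48.2×20.6) = 4.734×10^-6 K/W
R_outer film = 1/(h_o·A) = 1/(28.9×20.6) = 0.00168 K/W
Sum of known resistances R_other = 0.001684 K/W
Total R = ΔT/Q = 156/1600 = 0.0975 K/W
R_calcium silicate = R_total − R_other = 0.09582 K/W
k = L/(R·A) = 0.165/(0.09582×20.6)

k ≈ 0.0836 W/(m·K)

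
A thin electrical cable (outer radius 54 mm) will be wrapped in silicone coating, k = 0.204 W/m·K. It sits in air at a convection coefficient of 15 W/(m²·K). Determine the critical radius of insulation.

r_cr ≈ 13.6 mm

For a cylinder r_cr = k/h = 0.204/15
r_cr = 13.6 mm; since the bare radius (54 mm) is above r_cr, any added insulation will reduce heat loss.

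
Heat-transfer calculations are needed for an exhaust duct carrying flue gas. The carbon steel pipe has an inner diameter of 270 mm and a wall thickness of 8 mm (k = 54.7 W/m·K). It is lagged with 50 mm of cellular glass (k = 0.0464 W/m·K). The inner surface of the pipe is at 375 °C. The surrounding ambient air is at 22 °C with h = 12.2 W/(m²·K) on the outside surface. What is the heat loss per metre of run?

Treating each annulus and film as a series resistance:
R_carbon steel pipe wall = ln(143/135)/(2π×54.7×1) = 1.675×10^-4 K/W
R_cellular glass = ln(193/143)/(2π×0.0464×1) = 1.028 K/W
R_outer film = 1/(h_o·2πr_oL) = 1/(12.2×2π×0.193×1) = 0.06759 K/W
R_total = 1.096 K/W
Q = ΔT/R_total = 353/1.096

q′ ≈ 322 W/m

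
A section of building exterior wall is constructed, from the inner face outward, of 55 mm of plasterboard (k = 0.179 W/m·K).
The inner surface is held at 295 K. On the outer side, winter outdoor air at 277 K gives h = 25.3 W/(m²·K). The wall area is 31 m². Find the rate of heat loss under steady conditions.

Q ≈ 1610 W

Using the resistance-network approach (series):
R_plasterboard = L/(kA) = 0.055/(0.179×31) = 0.009912 K/W
R_outer film = 1/(h_o·A) = 1/(25.3×31) = 0.001275 K/W
R_total = 0.01119 K/W
Q = ΔT / R_total = 18 / 0.01119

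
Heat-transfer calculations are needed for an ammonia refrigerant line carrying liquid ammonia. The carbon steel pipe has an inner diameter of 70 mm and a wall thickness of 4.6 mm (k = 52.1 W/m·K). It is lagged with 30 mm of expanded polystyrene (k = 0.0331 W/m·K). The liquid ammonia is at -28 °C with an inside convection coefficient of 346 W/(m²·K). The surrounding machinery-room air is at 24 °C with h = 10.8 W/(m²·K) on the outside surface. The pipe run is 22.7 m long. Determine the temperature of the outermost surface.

Treating each annulus and film as a series resistance:
R_inner film = 1/(h_i·2πr₁L) = 1/(346×2π×0.035×22.7) = 5.79×10^-4 K/W
R_carbon steel pipe wall = ln(39.6/35)/(2π×52.1×22.7) = 1.662×10^-5 K/W
R_expanded polystyrene = ln(69.6/39.6)/(2π×0.0331×22.7) = 0.1195 K/W
R_outer film = 1/(h_o·2πr_oL) = 1/(10.8×2π×0.0696×22.7) = 0.009327 K/W
R_total = 0.1294 K/W
Q = ΔT/R_total = 52/0.1294
Q = 402 W
T_interface = T_inner + Q·ΣR(inner→interface) = -28 + 402×0.12

T ≈ 20.3 °C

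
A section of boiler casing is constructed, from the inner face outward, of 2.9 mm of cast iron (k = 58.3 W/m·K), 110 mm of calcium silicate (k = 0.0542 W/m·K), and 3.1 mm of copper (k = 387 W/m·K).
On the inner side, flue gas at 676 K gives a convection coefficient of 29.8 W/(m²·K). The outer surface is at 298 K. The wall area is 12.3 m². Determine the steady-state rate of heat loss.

Series thermal resistances:
R_inner film = 1/(h_i·A) = 1/(29.8×12.3) = 0.002728 K/W
R_cast iron = L/(kA) = 0.0029/(58.3×12.3) = 4.044×10^-6 K/W
R_calcium silicate = L/(kA) = 0.11/(0.0542×12.3) = 0.165 K/W
R_copper = L/(kA) = 0.0031/(387×12.3) = 6.512×10^-7 K/W
R_total = 0.1677 K/W
Q = ΔT / R_total = 378 / 0.1677

Q ≈ 2250 W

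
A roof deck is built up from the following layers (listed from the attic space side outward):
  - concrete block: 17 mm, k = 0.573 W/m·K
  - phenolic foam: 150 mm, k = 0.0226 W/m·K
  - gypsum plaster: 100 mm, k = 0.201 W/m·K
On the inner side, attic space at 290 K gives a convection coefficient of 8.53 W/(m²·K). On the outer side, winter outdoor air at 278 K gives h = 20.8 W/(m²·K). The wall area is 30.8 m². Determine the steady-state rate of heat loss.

Treating each layer as a thermal resistance in series:
R_inner film = 1/(h_i·A) = 1/(8.53×30.8) = 0.003806 K/W
R_concrete block = L/(kA) = 0.017/(0.573×30.8) = 9.633×10^-4 K/W
R_phenolic foam = L/(kA) = 0.15/(0.0226×30.8) = 0.2155 K/W
R_gypsum plaster = L/(kA) = 0.1/(0.201×30.8) = 0.01615 K/W
R_outer film = 1/(h_o·A) = 1/(20.8×30.8) = 0.001561 K/W
R_total = 0.238 K/W
Q = ΔT / R_total = 12 / 0.238

Q ≈ 50.4 W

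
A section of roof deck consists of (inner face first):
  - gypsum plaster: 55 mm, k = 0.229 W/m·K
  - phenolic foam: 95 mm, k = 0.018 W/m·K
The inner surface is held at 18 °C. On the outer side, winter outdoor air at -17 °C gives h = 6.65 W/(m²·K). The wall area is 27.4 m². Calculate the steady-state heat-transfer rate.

Q ≈ 169 W

Model the wall as resistances in series:
R_gypsum plaster = L/(kA) = 0.055/(0.229×27.4) = 0.008765 K/W
R_phenolic foam = L/(kA) = 0.095/(0.018×27.4) = 0.1926 K/W
R_outer film = 1/(h_o·A) = 1/(6.65×27.4) = 0.005488 K/W
R_total = 0.2069 K/W
Q = ΔT / R_total = 35 / 0.2069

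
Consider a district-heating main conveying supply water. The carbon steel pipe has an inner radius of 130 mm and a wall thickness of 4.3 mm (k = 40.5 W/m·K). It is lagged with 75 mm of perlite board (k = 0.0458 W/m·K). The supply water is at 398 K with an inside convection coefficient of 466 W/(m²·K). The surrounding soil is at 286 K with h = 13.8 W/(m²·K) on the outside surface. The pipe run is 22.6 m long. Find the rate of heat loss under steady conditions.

Radial resistances (cylindrical: R_cond = ln(r_o/r_i)/(2πkL), R_conv = 1/(h·2πrL)):
R_inner film = 1/(h_i·2πr₁L) = 1/(466×2π×0.13×22.6) = 1.162×10^-4 K/W
R_carbon steel pipe wall = ln(134.3/130)/(2π×40.5×22.6) = 5.658×10^-6 K/W
R_perlite board = ln(209.3/134.3)/(2π×0.0458×22.6) = 0.06822 K/W
R_outer film = 1/(h_o·2πr_oL) = 1/(13.8×2π×0.2093×22.6) = 0.002438 K/W
R_total = 0.07078 K/W
Q = ΔT/R_total = 112/0.07078

Q ≈ 1580 W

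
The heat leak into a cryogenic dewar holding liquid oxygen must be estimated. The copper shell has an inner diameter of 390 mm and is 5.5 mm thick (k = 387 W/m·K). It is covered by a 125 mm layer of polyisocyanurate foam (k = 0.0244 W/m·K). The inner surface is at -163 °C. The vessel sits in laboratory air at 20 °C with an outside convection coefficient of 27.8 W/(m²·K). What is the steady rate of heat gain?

Q ≈ 29.2 W

For a spherical shell R = (1/r₁ − 1/r₂)/(4πk); film R = 1/(h·4πr²). In series:
R_copper shell = (1/0.195 − 1/0.2005)/(4π×387) = 2.893×10^-5 K/W
R_polyisocyanurate foam = (1/0.2005 − 1/0.3255)/(4π×0.0244) = 6.247 K/W
R_outer film = 1/(h·4πr_o²) = 1/(27.8×4π×0.3255²) = 0.02702 K/W
R_total = 6.274 K/W
Q = ΔT/R_total = 183/6.274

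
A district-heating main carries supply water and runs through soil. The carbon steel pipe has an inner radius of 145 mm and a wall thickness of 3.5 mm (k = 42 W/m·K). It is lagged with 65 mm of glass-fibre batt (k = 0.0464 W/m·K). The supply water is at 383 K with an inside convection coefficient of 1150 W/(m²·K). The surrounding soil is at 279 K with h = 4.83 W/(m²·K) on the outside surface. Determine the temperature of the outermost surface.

Radial resistances (cylindrical: R_cond = ln(r_o/r_i)/(2πkL), R_conv = 1/(h·2πrL)):
R_inner film = 1/(h_i·2πr₁L) = 1/(1150×2π×0.145×1) = 9.545×10^-4 K/W
R_carbon steel pipe wall = ln(148.5/145)/(2π×42×1) = 9.038×10^-5 K/W
R_glass-fibre batt = ln(213.5/148.5)/(2π×0.0464×1) = 1.245 K/W
R_outer film = 1/(h_o·2πr_oL) = 1/(4.83×2π×0.2135×1) = 0.1543 K/W
R_total = 1.401 K/W
Q = ΔT/R_total = 104/1.401
Q = 74.2 W/m
T_interface = T_inner − Q·ΣR(inner→interface) = 383 − 74.2×1.246

T ≈ 290 K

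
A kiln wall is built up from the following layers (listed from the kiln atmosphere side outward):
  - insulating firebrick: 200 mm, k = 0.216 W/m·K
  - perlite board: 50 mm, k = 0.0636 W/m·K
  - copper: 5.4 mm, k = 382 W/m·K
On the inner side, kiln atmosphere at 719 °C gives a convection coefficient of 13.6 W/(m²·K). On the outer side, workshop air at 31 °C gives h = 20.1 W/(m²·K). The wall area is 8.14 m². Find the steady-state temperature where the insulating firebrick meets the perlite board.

Series thermal resistances:
R_inner film = 1/(h_i·A) = 1/(13.6×8.14) = 0.009033 K/W
R_insulating firebrick = L/(kA) = 0.2/(0.216×8.14) = 0.1138 K/W
R_perlite board = L/(kA) = 0.05/(0.0636×8.14) = 0.09658 K/W
R_copper = L/(kA) = 0.0054/(382×8.14) = 1.737×10^-6 K/W
R_outer film = 1/(h_o·A) = 1/(20.1×8.14) = 0.006112 K/W
R_total = 0.2255 K/W;  Q = ΔT/R_total = 688/0.2255 = 3051 W
T_interface = T_inner − Q·ΣR(inner→interface) = 719 − 3050×0.1228

T ≈ 344 °C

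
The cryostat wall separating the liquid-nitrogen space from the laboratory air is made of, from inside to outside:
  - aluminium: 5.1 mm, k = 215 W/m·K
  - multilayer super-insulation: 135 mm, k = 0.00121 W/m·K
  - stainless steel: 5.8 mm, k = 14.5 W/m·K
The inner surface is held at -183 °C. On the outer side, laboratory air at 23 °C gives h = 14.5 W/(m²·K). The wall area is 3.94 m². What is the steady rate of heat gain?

Thermal resistances in series:
R_aluminium = L/(kA) = 0.0051/(215×3.94) = 6.021×10^-6 K/W
R_multilayer super-insulation = L/(kA) = 0.135/(0.00121×3.94) = 28.32 K/W
R_stainless steel = L/(kA) = 0.0058/(14.5×3.94) = 1.015×10^-4 K/W
R_outer film = 1/(h_o·A) = 1/(14.5×3.94) = 0.0175 K/W
R_total = 28.33 K/W
Q = ΔT / R_total = 206 / 28.33

Q ≈ 7.27 W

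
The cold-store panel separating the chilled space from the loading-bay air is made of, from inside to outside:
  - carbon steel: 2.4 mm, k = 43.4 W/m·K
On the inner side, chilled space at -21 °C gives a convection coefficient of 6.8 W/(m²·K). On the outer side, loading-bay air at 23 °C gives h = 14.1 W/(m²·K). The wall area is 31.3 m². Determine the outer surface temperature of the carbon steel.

Series thermal resistances:
R_inner film = 1/(h_i·A) = 1/(6.8×31.3) = 0.004698 K/W
R_carbon steel = L/(kA) = 0.0024/(43.4×31.3) = 1.767×10^-6 K/W
R_outer film = 1/(h_o·A) = 1/(14.1×31.3) = 0.002266 K/W
R_total = 0.006966 K/W;  Q = ΔT/R_total = 44/0.006966 = 6316 W
T_interface = T_inner + Q·ΣR(inner→interface) = -21 + 6320×0.0047

T ≈ 8.69 °C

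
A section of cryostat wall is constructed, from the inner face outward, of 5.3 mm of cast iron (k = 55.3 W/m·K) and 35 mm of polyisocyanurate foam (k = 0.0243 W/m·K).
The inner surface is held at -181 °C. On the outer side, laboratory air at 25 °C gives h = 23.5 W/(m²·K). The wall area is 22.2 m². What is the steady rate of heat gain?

Series thermal resistances:
R_cast iron = L/(kA) = 0.0053/(55.3×22.2) = 4.317×10^-6 K/W
R_polyisocyanurate foam = L/(kA) = 0.035/(0.0243×22.2) = 0.06488 K/W
R_outer film = 1/(h_o·A) = 1/(23.5×22.2) = 0.001917 K/W
R_total = 0.0668 K/W
Q = ΔT / R_total = 206 / 0.0668

Q ≈ 3080 W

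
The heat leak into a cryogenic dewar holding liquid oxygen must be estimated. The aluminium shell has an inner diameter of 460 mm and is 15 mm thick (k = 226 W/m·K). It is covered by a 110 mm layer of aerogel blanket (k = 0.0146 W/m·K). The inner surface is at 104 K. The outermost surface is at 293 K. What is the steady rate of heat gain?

Q ≈ 27.4 W

Each spherical layer contributes R = (1/r_i − 1/r_o)/(4πk):
R_aluminium shell = (1/0.23 − 1/0.245)/(4π×226) = 9.373×10^-5 K/W
R_aerogel blanket = (1/0.245 − 1/0.355)/(4π×0.0146) = 6.893 K/W
R_total = 6.894 K/W
Q = ΔT/R_total = 189/6.894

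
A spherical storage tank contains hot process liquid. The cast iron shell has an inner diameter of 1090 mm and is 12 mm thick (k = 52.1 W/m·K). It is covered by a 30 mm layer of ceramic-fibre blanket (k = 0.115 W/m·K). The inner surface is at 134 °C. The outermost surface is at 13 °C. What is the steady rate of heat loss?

Q ≈ 1900 W

Spherical conduction: R = (1/r_in − 1/r_out)/(4πk) per layer; series-sum.
R_cast iron shell = (1/0.545 − 1/0.557)/(4π×52.1) = 6.038×10^-5 K/W
R_ceramic-fibre blanket = (1/0.557 − 1/0.587)/(4π×0.115) = 0.06349 K/W
R_total = 0.06355 K/W
Q = ΔT/R_total = 121/0.06355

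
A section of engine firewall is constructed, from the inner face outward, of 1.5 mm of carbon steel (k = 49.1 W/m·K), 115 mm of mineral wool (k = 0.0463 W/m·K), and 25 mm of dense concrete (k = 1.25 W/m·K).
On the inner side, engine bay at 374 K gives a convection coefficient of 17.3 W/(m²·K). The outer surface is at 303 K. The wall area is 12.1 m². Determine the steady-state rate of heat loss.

Q ≈ 335 W

Model the wall as resistances in series:
R_inner film = 1/(h_i·A) = 1/(17.3×12.1) = 0.004777 K/W
R_carbon steel = L/(kA) = 0.0015/(49.1×12.1) = 2.525×10^-6 K/W
R_mineral wool = L/(kA) = 0.115/(0.0463×12.1) = 0.2053 K/W
R_dense concrete = L/(kA) = 0.025/(1.25×12.1) = 0.001653 K/W
R_total = 0.2117 K/W
Q = ΔT / R_total = 71 / 0.2117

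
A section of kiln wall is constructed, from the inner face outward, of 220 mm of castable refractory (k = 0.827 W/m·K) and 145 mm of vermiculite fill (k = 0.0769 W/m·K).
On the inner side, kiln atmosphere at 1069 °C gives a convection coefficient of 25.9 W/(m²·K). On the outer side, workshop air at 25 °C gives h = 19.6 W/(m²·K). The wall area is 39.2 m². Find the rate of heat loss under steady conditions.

Q ≈ 18300 W

Model the wall as resistances in series:
R_inner film = 1/(h_i·A) = 1/(25.9×39.2) = 9.849×10^-4 K/W
R_castable refractory = L/(kA) = 0.22/(0.827×39.2) = 0.006786 K/W
R_vermiculite fill = L/(kA) = 0.145/(0.0769×39.2) = 0.0481 K/W
R_outer film = 1/(h_o·A) = 1/(19.6×39.2) = 0.001302 K/W
R_total = 0.05717 K/W
Q = ΔT / R_total = 1044 / 0.05717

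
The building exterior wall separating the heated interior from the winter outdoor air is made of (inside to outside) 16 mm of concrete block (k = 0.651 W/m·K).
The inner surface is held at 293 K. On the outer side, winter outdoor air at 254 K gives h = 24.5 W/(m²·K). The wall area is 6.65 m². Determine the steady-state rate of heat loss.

Series thermal resistances:
R_concrete block = L/(kA) = 0.016/(0.651×6.65) = 0.003696 K/W
R_outer film = 1/(h_o·A) = 1/(24.5×6.65) = 0.006138 K/W
R_total = 0.009834 K/W
Q = ΔT / R_total = 39 / 0.009834

Q ≈ 3970 W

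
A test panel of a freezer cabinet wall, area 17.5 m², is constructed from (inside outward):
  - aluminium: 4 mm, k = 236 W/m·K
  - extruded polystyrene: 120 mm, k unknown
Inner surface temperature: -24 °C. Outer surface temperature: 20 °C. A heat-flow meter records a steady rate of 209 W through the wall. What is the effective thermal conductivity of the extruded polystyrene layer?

k ≈ 0.0326 W/(m·K)

Thermal resistances in series:
R_aluminium = L/(kA) = 0.004/(236×17.5) = 9.685×10^-7 K/W
Sum of known resistances R_other = 9.685×10^-7 K/W
Total R = ΔT/Q = 44/209 = 0.2105 K/W
R_extruded polystyrene = R_total − R_other = 0.2105 K/W
k = L/(R·A) = 0.12/(0.2105×17.5)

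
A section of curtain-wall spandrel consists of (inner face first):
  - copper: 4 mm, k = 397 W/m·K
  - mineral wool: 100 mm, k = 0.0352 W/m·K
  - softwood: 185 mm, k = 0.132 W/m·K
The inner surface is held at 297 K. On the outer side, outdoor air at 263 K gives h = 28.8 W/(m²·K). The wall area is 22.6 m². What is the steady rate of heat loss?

Thermal resistances in series:
R_copper = L/(kA) = 0.004/(397×22.6) = 4.458×10^-7 K/W
R_mineral wool = L/(kA) = 0.1/(0.0352×22.6) = 0.1257 K/W
R_softwood = L/(kA) = 0.185/(0.132×22.6) = 0.06201 K/W
R_outer film = 1/(h_o·A) = 1/(28.8×22.6) = 0.001536 K/W
R_total = 0.1893 K/W
Q = ΔT / R_total = 34 / 0.1893

Q ≈ 180 W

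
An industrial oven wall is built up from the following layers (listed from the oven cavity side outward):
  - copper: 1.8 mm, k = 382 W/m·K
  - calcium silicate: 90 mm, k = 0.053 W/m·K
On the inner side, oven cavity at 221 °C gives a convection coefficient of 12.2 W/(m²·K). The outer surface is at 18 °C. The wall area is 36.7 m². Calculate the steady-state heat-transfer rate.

Q ≈ 4190 W

Series thermal resistances:
R_inner film = 1/(h_i·A) = 1/(12.2×36.7) = 0.002233 K/W
R_copper = L/(kA) = 0.0018/(382×36.7) = 1.284×10^-7 K/W
R_calcium silicate = L/(kA) = 0.09/(0.053×36.7) = 0.04627 K/W
R_total = 0.0485 K/W
Q = ΔT / R_total = 203 / 0.0485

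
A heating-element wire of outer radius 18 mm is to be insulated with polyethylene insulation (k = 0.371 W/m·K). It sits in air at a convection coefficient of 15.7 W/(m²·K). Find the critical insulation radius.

r_cr ≈ 23.6 mm

For a cylinder r_cr = k/h = 0.371/15.7
r_cr = 23.6 mm; since the bare radius (18 mm) is below r_cr, adding a thin layer of insulation will *increase* heat loss.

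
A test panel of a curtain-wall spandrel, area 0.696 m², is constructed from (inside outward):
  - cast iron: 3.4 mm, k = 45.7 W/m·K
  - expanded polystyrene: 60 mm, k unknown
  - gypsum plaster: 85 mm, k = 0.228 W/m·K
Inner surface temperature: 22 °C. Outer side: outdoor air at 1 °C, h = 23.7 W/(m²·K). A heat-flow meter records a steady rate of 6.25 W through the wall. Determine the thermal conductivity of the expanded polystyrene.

k ≈ 0.0312 W/(m·K)

Thermal resistances in series:
R_cast iron = L/(kA) = 0.0034/(45.7×0.696) = 1.069×10^-4 K/W
R_gypsum plaster = L/(kA) = 0.085/(0.228×0.696) = 0.5356 K/W
R_outer film = 1/(h_o·A) = 1/(23.7×0.696) = 0.06062 K/W
Sum of known resistances R_other = 0.5964 K/W
Total R = ΔT/Q = 21/6.25 = 3.36 K/W
R_expanded polystyrene = R_total − R_other = 2.764 K/W
k = L/(R·A) = 0.06/(2.764×0.696)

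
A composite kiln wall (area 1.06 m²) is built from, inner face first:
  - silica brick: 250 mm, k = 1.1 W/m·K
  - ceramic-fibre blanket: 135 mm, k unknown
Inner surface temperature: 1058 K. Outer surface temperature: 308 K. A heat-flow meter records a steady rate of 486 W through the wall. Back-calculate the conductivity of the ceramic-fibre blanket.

k ≈ 0.0958 W/(m·K)

Model the wall as resistances in series:
R_silica brick = L/(kA) = 0.25/(1.1×1.06) = 0.2144 K/W
Sum of known resistances R_other = 0.2144 K/W
Total R = ΔT/Q = 750/486 = 1.543 K/W
R_ceramic-fibre blanket = R_total − R_other = 1.329 K/W
k = L/(R·A) = 0.135/(1.329×1.06)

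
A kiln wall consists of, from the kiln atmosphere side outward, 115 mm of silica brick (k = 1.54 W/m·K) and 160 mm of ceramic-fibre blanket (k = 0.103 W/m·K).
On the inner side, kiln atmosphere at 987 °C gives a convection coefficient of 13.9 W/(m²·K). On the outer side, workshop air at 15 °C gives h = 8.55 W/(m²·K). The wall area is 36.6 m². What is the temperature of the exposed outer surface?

Model the wall as resistances in series:
R_inner film = 1/(h_i·A) = 1/(13.9×36.6) = 0.001966 K/W
R_silica brick = L/(kA) = 0.115/(1.54×36.6) = 0.00204 K/W
R_ceramic-fibre blanket = L/(kA) = 0.16/(0.103×36.6) = 0.04244 K/W
R_outer film = 1/(h_o·A) = 1/(8.55×36.6) = 0.003196 K/W
R_total = 0.04964 K/W;  Q = ΔT/R_total = 972/0.04964 = 19580 W
T_interface = T_inner − Q·ΣR(inner→interface) = 987 − 19600×0.04645

T ≈ 77.6 °C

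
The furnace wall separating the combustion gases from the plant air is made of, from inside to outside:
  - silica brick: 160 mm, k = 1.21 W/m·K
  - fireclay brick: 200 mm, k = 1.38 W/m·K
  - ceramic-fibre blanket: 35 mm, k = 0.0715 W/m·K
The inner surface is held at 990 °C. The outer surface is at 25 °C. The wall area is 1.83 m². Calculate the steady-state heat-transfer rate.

Model the wall as resistances in series:
R_silica brick = L/(kA) = 0.16/(1.21×1.83) = 0.07226 K/W
R_fireclay brick = L/(kA) = 0.2/(1.38×1.83) = 0.0792 K/W
R_ceramic-fibre blanket = L/(kA) = 0.035/(0.0715×1.83) = 0.2675 K/W
R_total = 0.4189 K/W
Q = ΔT / R_total = 965 / 0.4189

Q ≈ 2300 W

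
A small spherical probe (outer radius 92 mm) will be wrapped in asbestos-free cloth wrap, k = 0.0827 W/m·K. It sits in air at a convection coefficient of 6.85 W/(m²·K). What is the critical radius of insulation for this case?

r_cr ≈ 24.1 mm

For a sphere r_cr = 2k/h = 2×0.0827/6.85
r_cr = 24.1 mm; since the bare radius (92 mm) is above r_cr, any added insulation will reduce heat loss.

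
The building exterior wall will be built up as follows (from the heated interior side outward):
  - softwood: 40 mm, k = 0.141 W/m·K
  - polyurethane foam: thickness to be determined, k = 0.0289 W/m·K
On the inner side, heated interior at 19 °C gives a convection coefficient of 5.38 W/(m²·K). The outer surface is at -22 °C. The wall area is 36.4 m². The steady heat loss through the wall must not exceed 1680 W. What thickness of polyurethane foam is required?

L ≈ 12.1 mm

Using the resistance-network approach (series):
R_inner film = 1/(h_i·A) = 1/(5.38×36.4) = 0.005106 K/W
R_softwood = L/(kA) = 0.04/(0.141×36.4) = 0.007794 K/W
Sum of the known resistances R_other = 0.0129 K/W
Required total resistance R_tot = ΔT/Q_allow = 41/1680 = 0.0244 K/W
R_polyurethane foam = R_tot − R_other = 0.0115 K/W
L = R·k·A = 0.0115×0.0289×36.4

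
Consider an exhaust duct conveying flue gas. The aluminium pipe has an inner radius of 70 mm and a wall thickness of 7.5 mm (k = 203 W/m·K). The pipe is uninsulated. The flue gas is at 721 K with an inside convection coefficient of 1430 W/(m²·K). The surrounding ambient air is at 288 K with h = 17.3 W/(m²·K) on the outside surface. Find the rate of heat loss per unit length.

Treating each annulus and film as a series resistance:
R_inner film = 1/(h_i·2πr₁L) = 1/(1430×2π×0.07×1) = 0.00159 K/W
R_aluminium pipe wall = ln(77.5/70)/(2π×203×1) = 7.98×10^-5 K/W
R_outer film = 1/(h_o·2πr_oL) = 1/(17.3×2π×0.0775×1) = 0.1187 K/W
R_total = 0.1204 K/W
Q = ΔT/R_total = 433/0.1204

q′ ≈ 3600 W/m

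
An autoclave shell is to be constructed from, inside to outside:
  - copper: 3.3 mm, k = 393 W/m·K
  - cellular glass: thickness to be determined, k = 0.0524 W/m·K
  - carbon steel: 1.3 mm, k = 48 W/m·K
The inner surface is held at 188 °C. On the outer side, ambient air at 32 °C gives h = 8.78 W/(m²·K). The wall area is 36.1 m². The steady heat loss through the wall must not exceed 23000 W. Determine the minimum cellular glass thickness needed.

L ≈ 6.86 mm

Model the wall as resistances in series:
R_copper = L/(kA) = 0.0033/(393×36.1) = 2.326×10^-7 K/W
R_carbon steel = L/(kA) = 0.0013/(48×36.1) = 7.502×10^-7 K/W
R_outer film = 1/(h_o·A) = 1/(8.78×36.1) = 0.003155 K/W
Sum of the known resistances R_other = 0.003156 K/W
Required total resistance R_tot = ΔT/Q_allow = 156/23000 = 0.006783 K/W
R_cellular glass = R_tot − R_other = 0.003627 K/W
L = R·k·A = 0.003627×0.0524×36.1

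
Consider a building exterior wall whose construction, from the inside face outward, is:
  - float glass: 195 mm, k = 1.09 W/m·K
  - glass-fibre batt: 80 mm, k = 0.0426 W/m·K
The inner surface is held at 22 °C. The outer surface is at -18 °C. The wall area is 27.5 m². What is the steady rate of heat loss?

Q ≈ 535 W

Thermal resistances in series:
R_float glass = L/(kA) = 0.195/(1.09×27.5) = 0.006505 K/W
R_glass-fibre batt = L/(kA) = 0.08/(0.0426×27.5) = 0.06829 K/W
R_total = 0.07479 K/W
Q = ΔT / R_total = 40 / 0.07479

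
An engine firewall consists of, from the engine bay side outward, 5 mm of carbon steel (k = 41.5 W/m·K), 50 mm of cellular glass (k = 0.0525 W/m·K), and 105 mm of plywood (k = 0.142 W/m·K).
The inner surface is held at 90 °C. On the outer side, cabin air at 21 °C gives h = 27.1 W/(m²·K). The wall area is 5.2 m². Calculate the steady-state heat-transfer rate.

Q ≈ 208 W

Series thermal resistances:
R_carbon steel = L/(kA) = 0.005/(41.5×5.2) = 2.317×10^-5 K/W
R_cellular glass = L/(kA) = 0.05/(0.0525×5.2) = 0.1832 K/W
R_plywood = L/(kA) = 0.105/(0.142×5.2) = 0.1422 K/W
R_outer film = 1/(h_o·A) = 1/(27.1×5.2) = 0.007096 K/W
R_total = 0.3325 K/W
Q = ΔT / R_total = 69 / 0.3325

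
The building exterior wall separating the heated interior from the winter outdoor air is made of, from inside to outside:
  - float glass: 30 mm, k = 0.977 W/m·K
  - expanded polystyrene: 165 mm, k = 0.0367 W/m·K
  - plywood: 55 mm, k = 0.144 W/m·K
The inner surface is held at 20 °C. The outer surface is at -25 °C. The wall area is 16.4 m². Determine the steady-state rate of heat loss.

Q ≈ 150 W

Thermal resistances in series:
R_float glass = L/(kA) = 0.03/(0.977×16.4) = 0.001872 K/W
R_expanded polystyrene = L/(kA) = 0.165/(0.0367×16.4) = 0.2741 K/W
R_plywood = L/(kA) = 0.055/(0.144×16.4) = 0.02329 K/W
R_total = 0.2993 K/W
Q = ΔT / R_total = 45 / 0.2993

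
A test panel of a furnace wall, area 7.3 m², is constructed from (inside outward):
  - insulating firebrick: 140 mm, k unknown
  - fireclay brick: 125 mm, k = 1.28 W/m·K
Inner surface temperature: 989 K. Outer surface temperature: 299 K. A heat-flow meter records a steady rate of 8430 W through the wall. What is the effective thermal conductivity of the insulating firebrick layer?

k ≈ 0.28 W/(m·K)

Treating each layer as a thermal resistance in series:
R_fireclay brick = L/(kA) = 0.125/(1.28×7.3) = 0.01338 K/W
Sum of known resistances R_other = 0.01338 K/W
Total R = ΔT/Q = 690/8430 = 0.08185 K/W
R_insulating firebrick = R_total − R_other = 0.06847 K/W
k = L/(R·A) = 0.14/(0.06847×7.3)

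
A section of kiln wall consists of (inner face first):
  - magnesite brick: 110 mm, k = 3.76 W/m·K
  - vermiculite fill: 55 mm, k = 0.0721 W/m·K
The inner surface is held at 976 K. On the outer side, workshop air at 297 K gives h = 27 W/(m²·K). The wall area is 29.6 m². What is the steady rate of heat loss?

Using the resistance-network approach (series):
R_magnesite brick = L/(kA) = 0.11/(3.76×29.6) = 9.884×10^-4 K/W
R_vermiculite fill = L/(kA) = 0.055/(0.0721×29.6) = 0.02577 K/W
R_outer film = 1/(h_o·A) = 1/(27×29.6) = 0.001251 K/W
R_total = 0.02801 K/W
Q = ΔT / R_total = 679 / 0.02801

Q ≈ 24200 W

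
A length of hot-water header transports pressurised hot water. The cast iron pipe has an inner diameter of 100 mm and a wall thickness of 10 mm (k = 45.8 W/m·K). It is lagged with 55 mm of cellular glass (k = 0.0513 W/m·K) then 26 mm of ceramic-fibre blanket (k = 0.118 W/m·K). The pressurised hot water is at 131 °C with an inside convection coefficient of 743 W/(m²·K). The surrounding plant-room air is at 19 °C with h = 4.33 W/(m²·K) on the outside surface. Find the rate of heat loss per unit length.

Per-layer cylindrical resistances, series-summed:
R_inner film = 1/(h_i·2πr₁L) = 1/(743×2π×0.05×1) = 0.004284 K/W
R_cast iron pipe wall = ln(60/50)/(2π×45.8×1) = 6.336×10^-4 K/W
R_cellular glass = ln(115/60)/(2π×0.0513×1) = 2.018 K/W
R_ceramic-fibre blanket = ln(141/115)/(2π×0.118×1) = 0.2749 K/W
R_outer film = 1/(h_o·2πr_oL) = 1/(4.33×2π×0.141×1) = 0.2607 K/W
R_total = 2.559 K/W
Q = ΔT/R_total = 112/2.559

q′ ≈ 43.8 W/m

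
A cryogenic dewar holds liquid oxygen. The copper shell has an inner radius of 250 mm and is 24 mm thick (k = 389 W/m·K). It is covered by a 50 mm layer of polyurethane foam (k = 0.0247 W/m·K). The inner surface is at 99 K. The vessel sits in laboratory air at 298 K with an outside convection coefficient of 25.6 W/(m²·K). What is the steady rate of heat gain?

Spherical conduction: R = (1/r_in − 1/r_out)/(4πk) per layer; series-sum.
R_copper shell = (1/0.25 − 1/0.274)/(4π×389) = 7.167×10^-5 K/W
R_polyurethane foam = (1/0.274 − 1/0.324)/(4π×0.0247) = 1.815 K/W
R_outer film = 1/(h·4πr_o²) = 1/(25.6×4π×0.324²) = 0.02961 K/W
R_total = 1.844 K/W
Q = ΔT/R_total = 199/1.844

Q ≈ 108 W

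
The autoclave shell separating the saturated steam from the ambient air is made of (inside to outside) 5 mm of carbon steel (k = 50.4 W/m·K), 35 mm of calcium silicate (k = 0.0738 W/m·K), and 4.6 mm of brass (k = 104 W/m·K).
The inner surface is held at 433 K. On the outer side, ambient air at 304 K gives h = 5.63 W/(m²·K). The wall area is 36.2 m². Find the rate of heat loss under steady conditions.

Treating each layer as a thermal resistance in series:
R_carbon steel = L/(kA) = 0.005/(50.4×36.2) = 2.741×10^-6 K/W
R_calcium silicate = L/(kA) = 0.035/(0.0738×36.2) = 0.0131 K/W
R_brass = L/(kA) = 0.0046/(104×36.2) = 1.222×10^-6 K/W
R_outer film = 1/(h_o·A) = 1/(5.63×36.2) = 0.004907 K/W
R_total = 0.01801 K/W
Q = ΔT / R_total = 129 / 0.01801

Q ≈ 7160 W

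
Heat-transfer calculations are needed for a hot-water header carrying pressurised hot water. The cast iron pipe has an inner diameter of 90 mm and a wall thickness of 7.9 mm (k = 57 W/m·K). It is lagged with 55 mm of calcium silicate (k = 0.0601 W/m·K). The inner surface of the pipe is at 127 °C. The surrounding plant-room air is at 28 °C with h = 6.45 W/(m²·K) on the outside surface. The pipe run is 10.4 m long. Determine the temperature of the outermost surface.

T ≈ 38.7 °C

Per-layer cylindrical resistances, series-summed:
R_cast iron pipe wall = ln(52.9/45)/(2π×57×10.4) = 4.342×10^-5 K/W
R_calcium silicate = ln(107.9/52.9)/(2π×0.0601×10.4) = 0.1815 K/W
R_outer film = 1/(h_o·2πr_oL) = 1/(6.45×2π×0.1079×10.4) = 0.02199 K/W
R_total = 0.2035 K/W
Q = ΔT/R_total = 99/0.2035
Q = 486 W
T_interface = T_inner − Q·ΣR(inner→interface) = 127 − 486×0.1815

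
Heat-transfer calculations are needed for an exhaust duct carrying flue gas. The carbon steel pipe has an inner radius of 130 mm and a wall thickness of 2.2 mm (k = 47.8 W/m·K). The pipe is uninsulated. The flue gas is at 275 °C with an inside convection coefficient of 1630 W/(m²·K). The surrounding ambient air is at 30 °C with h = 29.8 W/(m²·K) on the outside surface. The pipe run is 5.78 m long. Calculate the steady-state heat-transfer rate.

Per-layer cylindrical resistances, series-summed:
R_inner film = 1/(h_i·2πr₁L) = 1/(1630×2π×0.13×5.78) = 1.299×10^-4 K/W
R_carbon steel pipe wall = ln(132.2/130)/(2π×47.8×5.78) = 9.667×10^-6 K/W
R_outer film = 1/(h_o·2πr_oL) = 1/(29.8×2π×0.1322×5.78) = 0.006989 K/W
R_total = 0.007129 K/W
Q = ΔT/R_total = 245/0.007129

Q ≈ 34400 W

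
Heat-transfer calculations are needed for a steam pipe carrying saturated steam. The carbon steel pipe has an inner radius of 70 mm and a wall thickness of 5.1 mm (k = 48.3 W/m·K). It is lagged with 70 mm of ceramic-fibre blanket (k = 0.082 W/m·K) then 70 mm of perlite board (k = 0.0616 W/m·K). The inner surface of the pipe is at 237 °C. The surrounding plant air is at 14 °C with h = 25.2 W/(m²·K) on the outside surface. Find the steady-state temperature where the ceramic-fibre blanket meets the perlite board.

T ≈ 114 °C

Per-layer cylindrical resistances, series-summed:
R_carbon steel pipe wall = ln(75.1/70)/(2π×48.3×1) = 2.317×10^-4 K/W
R_ceramic-fibre blanket = ln(145.1/75.1)/(2π×0.082×1) = 1.278 K/W
R_perlite board = ln(215.1/145.1)/(2π×0.0616×1) = 1.017 K/W
R_outer film = 1/(h_o·2πr_oL) = 1/(25.2×2π×0.2151×1) = 0.02936 K/W
R_total = 2.325 K/W
Q = ΔT/R_total = 223/2.325
Q = 95.9 W/m
T_interface = T_inner − Q·ΣR(inner→interface) = 237 − 95.9×1.279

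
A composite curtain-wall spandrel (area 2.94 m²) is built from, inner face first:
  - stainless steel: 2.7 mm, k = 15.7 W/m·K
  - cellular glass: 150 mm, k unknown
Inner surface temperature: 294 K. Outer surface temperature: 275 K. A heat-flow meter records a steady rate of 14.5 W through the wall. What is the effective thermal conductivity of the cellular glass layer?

k ≈ 0.0389 W/(m·K)

Using the resistance-network approach (series):
R_stainless steel = L/(kA) = 0.0027/(15.7×2.94) = 5.849×10^-5 K/W
Sum of known resistances R_other = 5.849×10^-5 K/W
Total R = ΔT/Q = 19/14.5 = 1.31 K/W
R_cellular glass = R_total − R_other = 1.31 K/W
k = L/(R·A) = 0.15/(1.31×2.94)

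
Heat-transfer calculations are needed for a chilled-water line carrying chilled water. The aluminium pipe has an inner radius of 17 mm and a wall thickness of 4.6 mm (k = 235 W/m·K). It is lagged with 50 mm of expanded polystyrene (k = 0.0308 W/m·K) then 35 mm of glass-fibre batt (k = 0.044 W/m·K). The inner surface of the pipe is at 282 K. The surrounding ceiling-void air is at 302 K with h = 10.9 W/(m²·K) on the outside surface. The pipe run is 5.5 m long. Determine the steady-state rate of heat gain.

Per-layer cylindrical resistances, series-summed:
R_aluminium pipe wall = ln(21.6/17)/(2π×235×5.5) = 2.949×10^-5 K/W
R_expanded polystyrene = ln(71.6/21.6)/(2π×0.0308×5.5) = 1.126 K/W
R_glass-fibre batt = ln(106.6/71.6)/(2π×0.044×5.5) = 0.2617 K/W
R_outer film = 1/(h_o·2πr_oL) = 1/(10.9×2π×0.1066×5.5) = 0.0249 K/W
R_total = 1.413 K/W
Q = ΔT/R_total = 20/1.413

Q ≈ 14.2 W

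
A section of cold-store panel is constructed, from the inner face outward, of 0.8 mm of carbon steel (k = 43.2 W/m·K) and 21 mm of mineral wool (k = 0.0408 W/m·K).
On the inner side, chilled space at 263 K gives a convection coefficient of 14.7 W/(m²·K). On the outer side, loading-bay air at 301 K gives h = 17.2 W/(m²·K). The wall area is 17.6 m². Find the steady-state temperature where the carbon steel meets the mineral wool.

T ≈ 267 K

Treating each layer as a thermal resistance in series:
R_inner film = 1/(h_i·A) = 1/(14.7×17.6) = 0.003865 K/W
R_carbon steel = L/(kA) = 0.0008/(43.2×17.6) = 1.052×10^-6 K/W
R_mineral wool = L/(kA) = 0.021/(0.0408×17.6) = 0.02924 K/W
R_outer film = 1/(h_o·A) = 1/(17.2×17.6) = 0.003303 K/W
R_total = 0.03641 K/W;  Q = ΔT/R_total = 38/0.03641 = 1044 W
T_interface = T_inner + Q·ΣR(inner→interface) = 263 + 1040×0.003866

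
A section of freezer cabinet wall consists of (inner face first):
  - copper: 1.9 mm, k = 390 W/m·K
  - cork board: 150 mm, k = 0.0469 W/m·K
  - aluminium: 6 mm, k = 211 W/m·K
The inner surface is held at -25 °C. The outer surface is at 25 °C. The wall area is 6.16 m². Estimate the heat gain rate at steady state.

Q ≈ 96.3 W

Model the wall as resistances in series:
R_copper = L/(kA) = 0.0019/(390×6.16) = 7.909×10^-7 K/W
R_cork board = L/(kA) = 0.15/(0.0469×6.16) = 0.5192 K/W
R_aluminium = L/(kA) = 0.006/(211×6.16) = 4.616×10^-6 K/W
R_total = 0.5192 K/W
Q = ΔT / R_total = 50 / 0.5192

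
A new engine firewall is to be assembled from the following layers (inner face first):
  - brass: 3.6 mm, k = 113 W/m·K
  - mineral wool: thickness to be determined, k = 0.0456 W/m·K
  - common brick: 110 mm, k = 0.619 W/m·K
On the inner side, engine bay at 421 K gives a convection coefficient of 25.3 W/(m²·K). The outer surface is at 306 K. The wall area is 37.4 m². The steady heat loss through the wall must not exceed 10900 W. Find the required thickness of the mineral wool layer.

Model the wall as resistances in series:
R_inner film = 1/(h_i·A) = 1/(25.3×37.4) = 0.001057 K/W
R_brass = L/(kA) = 0.0036/(113×37.4) = 8.518×10^-7 K/W
R_common brick = L/(kA) = 0.11/(0.619×37.4) = 0.004751 K/W
Sum of the known resistances R_other = 0.005809 K/W
Required total resistance R_tot = ΔT/Q_allow = 115/10900 = 0.01055 K/W
R_mineral wool = R_tot − R_other = 0.004741 K/W
L = R·k·A = 0.004741×0.0456×37.4

L ≈ 8.09 mm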